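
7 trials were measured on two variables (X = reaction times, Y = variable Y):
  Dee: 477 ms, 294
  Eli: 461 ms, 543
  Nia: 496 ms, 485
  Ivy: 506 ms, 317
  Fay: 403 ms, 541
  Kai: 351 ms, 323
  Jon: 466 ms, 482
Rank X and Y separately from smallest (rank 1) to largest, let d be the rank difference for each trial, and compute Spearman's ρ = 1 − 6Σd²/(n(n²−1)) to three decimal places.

Ranks of variable 1: 5, 3, 6, 7, 2, 1, 4
Ranks of variable 2: 1, 7, 5, 2, 6, 3, 4
d = r₁ − r₂: 4, -4, 1, 5, -4, -2, 0
d²: 16, 16, 1, 25, 16, 4, 0; Σd² = 78
ρ = 1 − 6·78/(7·48) = 1 − 468/336 = -0.393

-0.393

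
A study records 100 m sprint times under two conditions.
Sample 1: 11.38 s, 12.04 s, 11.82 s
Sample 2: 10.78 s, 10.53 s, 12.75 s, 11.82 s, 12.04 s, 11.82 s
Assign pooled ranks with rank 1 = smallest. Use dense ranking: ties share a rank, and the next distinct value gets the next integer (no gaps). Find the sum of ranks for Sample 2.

22

Sorted (ascending): 10.53, 10.78, 11.38, 11.82, 11.82, 11.82, 12.04, 12.04, 12.75
The 3 values of 11.82 share dense rank 4.
The 2 values of 12.04 share dense rank 5.
Remaining distinct values take the next consecutive integers.
Sample 2 values → pooled ranks: 10.78→2, 10.53→1, 12.75→6, 11.82→4, 12.04→5, 11.82→4
Rank sum = 2 + 1 + 6 + 4 + 5 + 4 = 22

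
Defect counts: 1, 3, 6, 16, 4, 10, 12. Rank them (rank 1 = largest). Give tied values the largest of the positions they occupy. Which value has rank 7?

1

Sorted (descending): 16, 12, 10, 6, 4, 3, 1
No ties — each value takes its position as its rank.
Rank 7 → value 1.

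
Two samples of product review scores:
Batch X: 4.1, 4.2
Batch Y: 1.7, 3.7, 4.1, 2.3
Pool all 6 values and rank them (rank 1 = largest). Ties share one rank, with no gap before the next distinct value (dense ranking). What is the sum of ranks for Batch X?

Sorted (descending): 4.2, 4.1, 4.1, 3.7, 2.3, 1.7
The 2 values of 4.1 share dense rank 2.
Remaining distinct values take the next consecutive integers.
Batch X values → pooled ranks: 4.1→2, 4.2→1
Rank sum = 2 + 1 = 3

3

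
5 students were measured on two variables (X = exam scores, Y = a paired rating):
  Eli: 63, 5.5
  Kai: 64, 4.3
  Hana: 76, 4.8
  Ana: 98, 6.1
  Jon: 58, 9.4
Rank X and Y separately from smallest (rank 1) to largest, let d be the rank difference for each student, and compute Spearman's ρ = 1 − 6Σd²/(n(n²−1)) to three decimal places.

Ranks of variable 1: 2, 3, 4, 5, 1
Ranks of variable 2: 3, 1, 2, 4, 5
d = r₁ − r₂: -1, 2, 2, 1, -4
d²: 1, 4, 4, 1, 16; Σd² = 26
ρ = 1 − 6·26/(5·24) = 1 − 156/120 = -0.300

-0.300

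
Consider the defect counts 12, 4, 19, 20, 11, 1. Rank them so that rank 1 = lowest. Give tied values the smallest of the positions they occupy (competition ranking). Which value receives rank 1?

1

Sorted (ascending): 1, 4, 11, 12, 19, 20
No ties — each value takes its position as its rank.
Rank 1 → value 1.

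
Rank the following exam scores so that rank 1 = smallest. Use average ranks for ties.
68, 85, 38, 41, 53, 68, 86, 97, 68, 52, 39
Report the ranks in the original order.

Sorted (ascending): 38, 39, 41, 52, 53, 68, 68, 68, 85, 86, 97
The 3 values of 68 occupy positions 6–8 → average rank 7.

7, 9, 1, 3, 5, 7, 10, 11, 7, 4, 2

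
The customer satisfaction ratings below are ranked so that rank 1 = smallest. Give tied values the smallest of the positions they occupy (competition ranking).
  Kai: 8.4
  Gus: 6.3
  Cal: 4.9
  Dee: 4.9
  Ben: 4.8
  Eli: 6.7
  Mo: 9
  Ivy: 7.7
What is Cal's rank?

Sorted (ascending): 4.8, 4.9, 4.9, 6.3, 6.7, 7.7, 8.4, 9
The 2 values of 4.9 occupy positions 2–3 → each gets rank 2.
Cal has value 4.9 → rank 2.

2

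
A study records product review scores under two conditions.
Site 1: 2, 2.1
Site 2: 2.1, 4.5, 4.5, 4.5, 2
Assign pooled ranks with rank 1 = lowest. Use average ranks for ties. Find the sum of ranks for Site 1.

5

Sorted (ascending): 2, 2, 2.1, 2.1, 4.5, 4.5, 4.5
The 2 values of 2 occupy positions 1–2 → average rank (1+2)/2 = 1.5.
The 2 values of 2.1 occupy positions 3–4 → average rank (3+4)/2 = 3.5.
The 3 values of 4.5 occupy positions 5–7 → average rank 6.
Site 1 values → pooled ranks: 2→1.5, 2.1→3.5
Rank sum = 1.5 + 3.5 = 5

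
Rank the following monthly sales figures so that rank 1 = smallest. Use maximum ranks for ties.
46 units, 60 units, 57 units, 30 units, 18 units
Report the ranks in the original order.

3, 5, 4, 2, 1

Sorted (ascending): 18, 30, 46, 57, 60
No ties — each value takes its position as its rank.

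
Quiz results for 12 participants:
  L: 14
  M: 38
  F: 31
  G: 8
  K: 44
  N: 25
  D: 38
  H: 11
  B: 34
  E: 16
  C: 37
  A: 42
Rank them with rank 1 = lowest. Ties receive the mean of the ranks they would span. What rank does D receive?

9.5

Sorted (ascending): 8, 11, 14, 16, 25, 31, 34, 37, 38, 38, 42, 44
The 2 values of 38 occupy positions 9–10 → average rank (9+10)/2 = 9.5.
D has value 38 → rank 9.5.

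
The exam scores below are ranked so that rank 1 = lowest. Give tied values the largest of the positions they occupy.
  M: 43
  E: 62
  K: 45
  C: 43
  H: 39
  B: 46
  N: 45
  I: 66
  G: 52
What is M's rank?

Sorted (ascending): 39, 43, 43, 45, 45, 46, 52, 62, 66
The 2 values of 43 occupy positions 2–3 → each gets rank 3.
The 2 values of 45 occupy positions 4–5 → each gets rank 5.
M has value 43 → rank 3.

3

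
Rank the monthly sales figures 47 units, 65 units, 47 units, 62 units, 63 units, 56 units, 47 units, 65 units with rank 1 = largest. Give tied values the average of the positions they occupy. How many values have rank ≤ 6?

Sorted (descending): 65, 65, 63, 62, 56, 47, 47, 47
The 2 values of 65 occupy positions 1–2 → average rank (1+2)/2 = 1.5.
The 3 values of 47 occupy positions 6–8 → average rank 7.
Ranks ≤ 6: {1.5, 1.5, 3, 4, 5} → 5 values.

5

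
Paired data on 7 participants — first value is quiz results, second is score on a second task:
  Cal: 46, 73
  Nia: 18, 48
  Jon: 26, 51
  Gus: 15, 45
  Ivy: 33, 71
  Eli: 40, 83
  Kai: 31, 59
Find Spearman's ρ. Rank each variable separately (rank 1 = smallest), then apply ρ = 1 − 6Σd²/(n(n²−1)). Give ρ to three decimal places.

Ranks of variable 1: 7, 2, 3, 1, 5, 6, 4
Ranks of variable 2: 6, 2, 3, 1, 5, 7, 4
d = r₁ − r₂: 1, 0, 0, 0, 0, -1, 0
d²: 1, 0, 0, 0, 0, 1, 0; Σd² = 2
ρ = 1 − 6·2/(7·48) = 1 − 12/336 = 0.964

0.964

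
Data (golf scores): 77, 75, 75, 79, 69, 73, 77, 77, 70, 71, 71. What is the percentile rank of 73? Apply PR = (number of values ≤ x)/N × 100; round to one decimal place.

N = 11.
Strictly below 73: 4. Equal to 73: 1.
PR = 5/11 × 100 = 45.5

45.5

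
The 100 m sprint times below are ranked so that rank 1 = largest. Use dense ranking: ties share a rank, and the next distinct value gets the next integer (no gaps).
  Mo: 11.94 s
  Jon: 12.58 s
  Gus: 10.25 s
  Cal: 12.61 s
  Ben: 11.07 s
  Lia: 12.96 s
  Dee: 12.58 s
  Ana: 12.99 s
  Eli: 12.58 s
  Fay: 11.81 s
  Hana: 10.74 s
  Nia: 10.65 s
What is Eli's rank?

Sorted (descending): 12.99, 12.96, 12.61, 12.58, 12.58, 12.58, 11.94, 11.81, 11.07, 10.74, 10.65, 10.25
The 3 values of 12.58 share dense rank 4.
Remaining distinct values take the next consecutive integers.
Eli has value 12.58 s → rank 4.

4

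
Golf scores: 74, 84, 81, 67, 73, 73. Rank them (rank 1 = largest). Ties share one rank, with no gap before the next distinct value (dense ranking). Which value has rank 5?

Sorted (descending): 84, 81, 74, 73, 73, 67
The 2 values of 73 share dense rank 4.
Remaining distinct values take the next consecutive integers.
Rank 5 → value 67.

67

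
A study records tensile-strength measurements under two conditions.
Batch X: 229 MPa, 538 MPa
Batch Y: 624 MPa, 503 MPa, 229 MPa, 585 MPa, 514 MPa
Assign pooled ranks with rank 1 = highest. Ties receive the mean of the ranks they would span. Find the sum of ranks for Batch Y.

Sorted (descending): 624, 585, 538, 514, 503, 229, 229
The 2 values of 229 occupy positions 6–7 → average rank (6+7)/2 = 6.5.
Batch Y values → pooled ranks: 624→1, 503→5, 229→6.5, 585→2, 514→4
Rank sum = 1 + 5 + 6.5 + 2 + 4 = 18.5

18.5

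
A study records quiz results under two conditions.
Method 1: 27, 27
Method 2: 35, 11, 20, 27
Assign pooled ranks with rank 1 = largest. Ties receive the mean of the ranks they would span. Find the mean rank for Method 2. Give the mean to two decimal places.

3.75

Sorted (descending): 35, 27, 27, 27, 20, 11
The 3 values of 27 occupy positions 2–4 → average rank 3.
Method 2 values → pooled ranks: 35→1, 11→6, 20→5, 27→3
Mean rank = (1 + 6 + 5 + 3) / 4 = 3.75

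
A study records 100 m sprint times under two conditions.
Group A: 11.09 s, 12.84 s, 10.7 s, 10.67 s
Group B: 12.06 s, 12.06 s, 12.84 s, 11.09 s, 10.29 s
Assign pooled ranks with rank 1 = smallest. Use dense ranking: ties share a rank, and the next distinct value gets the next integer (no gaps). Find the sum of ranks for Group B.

21

Sorted (ascending): 10.29, 10.67, 10.7, 11.09, 11.09, 12.06, 12.06, 12.84, 12.84
The 2 values of 11.09 share dense rank 4.
The 2 values of 12.06 share dense rank 5.
The 2 values of 12.84 share dense rank 6.
Remaining distinct values take the next consecutive integers.
Group B values → pooled ranks: 12.06→5, 12.06→5, 12.84→6, 11.09→4, 10.29→1
Rank sum = 5 + 5 + 6 + 4 + 1 = 21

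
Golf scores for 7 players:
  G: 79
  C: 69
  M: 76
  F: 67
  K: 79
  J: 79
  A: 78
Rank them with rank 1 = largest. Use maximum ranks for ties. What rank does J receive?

Sorted (descending): 79, 79, 79, 78, 76, 69, 67
The 3 values of 79 occupy positions 1–3 → each gets rank 3.
J has value 79 → rank 3.

3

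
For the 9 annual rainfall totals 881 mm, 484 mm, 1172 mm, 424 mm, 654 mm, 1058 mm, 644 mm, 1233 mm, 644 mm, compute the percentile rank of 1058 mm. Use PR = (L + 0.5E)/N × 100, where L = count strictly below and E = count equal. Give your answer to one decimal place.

72.2

N = 9.
Strictly below 1058: 6. Equal to 1058: 1.
PR = (6 + 0.5·1)/9 × 100 = 72.2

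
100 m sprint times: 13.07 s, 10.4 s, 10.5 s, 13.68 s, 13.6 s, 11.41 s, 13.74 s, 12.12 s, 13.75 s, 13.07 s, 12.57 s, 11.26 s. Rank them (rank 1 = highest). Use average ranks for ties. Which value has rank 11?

10.5

Sorted (descending): 13.75, 13.74, 13.68, 13.6, 13.07, 13.07, 12.57, 12.12, 11.41, 11.26, 10.5, 10.4
The 2 values of 13.07 occupy positions 5–6 → average rank (5+6)/2 = 5.5.
Rank 11 → value 10.5.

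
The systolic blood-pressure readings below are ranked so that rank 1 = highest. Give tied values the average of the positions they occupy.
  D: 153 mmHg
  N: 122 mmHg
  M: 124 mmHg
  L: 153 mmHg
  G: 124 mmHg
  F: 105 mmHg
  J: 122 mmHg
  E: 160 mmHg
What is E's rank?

Sorted (descending): 160, 153, 153, 124, 124, 122, 122, 105
The 2 values of 153 occupy positions 2–3 → average rank (2+3)/2 = 2.5.
The 2 values of 124 occupy positions 4–5 → average rank (4+5)/2 = 4.5.
The 2 values of 122 occupy positions 6–7 → average rank (6+7)/2 = 6.5.
E has value 160 mmHg → rank 1.

1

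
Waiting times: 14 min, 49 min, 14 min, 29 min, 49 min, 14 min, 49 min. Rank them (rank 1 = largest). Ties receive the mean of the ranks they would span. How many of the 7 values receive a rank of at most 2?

3

Sorted (descending): 49, 49, 49, 29, 14, 14, 14
The 3 values of 49 occupy positions 1–3 → average rank 2.
The 3 values of 14 occupy positions 5–7 → average rank 6.
Ranks ≤ 2: {2, 2, 2} → 3 values.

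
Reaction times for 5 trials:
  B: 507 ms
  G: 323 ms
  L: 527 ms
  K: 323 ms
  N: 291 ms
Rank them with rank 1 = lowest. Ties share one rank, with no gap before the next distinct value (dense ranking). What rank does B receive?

Sorted (ascending): 291, 323, 323, 507, 527
The 2 values of 323 share dense rank 2.
Remaining distinct values take the next consecutive integers.
B has value 507 ms → rank 3.

3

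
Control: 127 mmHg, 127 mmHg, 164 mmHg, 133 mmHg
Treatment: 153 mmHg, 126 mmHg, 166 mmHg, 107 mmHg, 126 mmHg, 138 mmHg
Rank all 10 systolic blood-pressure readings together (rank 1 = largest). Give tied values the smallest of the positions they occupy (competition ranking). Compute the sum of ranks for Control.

19

Sorted (descending): 166, 164, 153, 138, 133, 127, 127, 126, 126, 107
The 2 values of 127 occupy positions 6–7 → each gets rank 6.
The 2 values of 126 occupy positions 8–9 → each gets rank 8.
Control values → pooled ranks: 127→6, 127→6, 164→2, 133→5
Rank sum = 6 + 6 + 2 + 5 = 19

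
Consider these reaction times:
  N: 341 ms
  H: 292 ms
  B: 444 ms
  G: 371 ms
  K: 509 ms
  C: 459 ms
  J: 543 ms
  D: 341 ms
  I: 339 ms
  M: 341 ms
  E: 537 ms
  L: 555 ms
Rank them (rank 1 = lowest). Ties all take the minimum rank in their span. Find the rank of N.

3

Sorted (ascending): 292, 339, 341, 341, 341, 371, 444, 459, 509, 537, 543, 555
The 3 values of 341 occupy positions 3–5 → each gets rank 3.
N has value 341 ms → rank 3.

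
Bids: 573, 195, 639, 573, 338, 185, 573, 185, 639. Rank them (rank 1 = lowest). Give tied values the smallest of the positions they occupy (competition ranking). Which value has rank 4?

338

Sorted (ascending): 185, 185, 195, 338, 573, 573, 573, 639, 639
The 2 values of 185 occupy positions 1–2 → each gets rank 1.
The 3 values of 573 occupy positions 5–7 → each gets rank 5.
The 2 values of 639 occupy positions 8–9 → each gets rank 8.
Rank 4 → value 338.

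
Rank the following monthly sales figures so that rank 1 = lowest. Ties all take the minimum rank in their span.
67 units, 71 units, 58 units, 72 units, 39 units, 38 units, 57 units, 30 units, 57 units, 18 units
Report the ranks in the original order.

8, 9, 7, 10, 4, 3, 5, 2, 5, 1

Sorted (ascending): 18, 30, 38, 39, 57, 57, 58, 67, 71, 72
The 2 values of 57 occupy positions 5–6 → each gets rank 5.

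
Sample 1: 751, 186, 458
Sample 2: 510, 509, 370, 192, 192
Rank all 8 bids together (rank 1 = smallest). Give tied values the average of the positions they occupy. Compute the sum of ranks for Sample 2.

22

Sorted (ascending): 186, 192, 192, 370, 458, 509, 510, 751
The 2 values of 192 occupy positions 2–3 → average rank (2+3)/2 = 2.5.
Sample 2 values → pooled ranks: 510→7, 509→6, 370→4, 192→2.5, 192→2.5
Rank sum = 7 + 6 + 4 + 2.5 + 2.5 = 22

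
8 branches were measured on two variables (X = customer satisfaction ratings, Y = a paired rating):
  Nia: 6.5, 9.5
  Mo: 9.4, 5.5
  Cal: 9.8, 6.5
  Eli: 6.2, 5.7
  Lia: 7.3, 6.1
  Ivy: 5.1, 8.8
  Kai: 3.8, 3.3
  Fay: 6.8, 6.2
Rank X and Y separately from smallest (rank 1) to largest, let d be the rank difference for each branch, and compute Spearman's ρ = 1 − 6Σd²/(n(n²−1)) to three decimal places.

0.119

Ranks of variable 1: 4, 7, 8, 3, 6, 2, 1, 5
Ranks of variable 2: 8, 2, 6, 3, 4, 7, 1, 5
d = r₁ − r₂: -4, 5, 2, 0, 2, -5, 0, 0
d²: 16, 25, 4, 0, 4, 25, 0, 0; Σd² = 74
ρ = 1 − 6·74/(8·63) = 1 − 444/504 = 0.119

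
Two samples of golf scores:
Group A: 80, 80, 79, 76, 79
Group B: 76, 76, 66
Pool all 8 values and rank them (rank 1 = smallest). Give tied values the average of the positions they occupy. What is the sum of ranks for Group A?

29

Sorted (ascending): 66, 76, 76, 76, 79, 79, 80, 80
The 3 values of 76 occupy positions 2–4 → average rank 3.
The 2 values of 79 occupy positions 5–6 → average rank (5+6)/2 = 5.5.
The 2 values of 80 occupy positions 7–8 → average rank (7+8)/2 = 7.5.
Group A values → pooled ranks: 80→7.5, 80→7.5, 79→5.5, 76→3, 79→5.5
Rank sum = 7.5 + 7.5 + 5.5 + 3 + 5.5 = 29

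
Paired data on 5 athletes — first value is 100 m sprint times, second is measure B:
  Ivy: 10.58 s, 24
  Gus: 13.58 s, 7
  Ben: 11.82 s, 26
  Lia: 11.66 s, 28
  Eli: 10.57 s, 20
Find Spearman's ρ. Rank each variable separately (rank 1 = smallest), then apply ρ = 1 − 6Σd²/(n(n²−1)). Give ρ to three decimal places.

Ranks of variable 1: 2, 5, 4, 3, 1
Ranks of variable 2: 3, 1, 4, 5, 2
d = r₁ − r₂: -1, 4, 0, -2, -1
d²: 1, 16, 0, 4, 1; Σd² = 22
ρ = 1 − 6·22/(5·24) = 1 − 132/120 = -0.100

-0.100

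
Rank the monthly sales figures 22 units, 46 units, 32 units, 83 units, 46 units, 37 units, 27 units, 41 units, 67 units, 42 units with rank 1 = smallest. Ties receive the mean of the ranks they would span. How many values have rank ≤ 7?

6

Sorted (ascending): 22, 27, 32, 37, 41, 42, 46, 46, 67, 83
The 2 values of 46 occupy positions 7–8 → average rank (7+8)/2 = 7.5.
Ranks ≤ 7: {1, 2, 3, 4, 5, 6} → 6 values.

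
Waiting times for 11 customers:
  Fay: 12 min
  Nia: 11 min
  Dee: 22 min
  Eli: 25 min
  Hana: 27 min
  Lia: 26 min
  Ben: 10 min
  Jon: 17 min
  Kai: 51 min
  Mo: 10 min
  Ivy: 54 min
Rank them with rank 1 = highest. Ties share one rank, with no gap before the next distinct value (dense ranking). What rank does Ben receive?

Sorted (descending): 54, 51, 27, 26, 25, 22, 17, 12, 11, 10, 10
The 2 values of 10 share dense rank 10.
Remaining distinct values take the next consecutive integers.
Ben has value 10 min → rank 10.

10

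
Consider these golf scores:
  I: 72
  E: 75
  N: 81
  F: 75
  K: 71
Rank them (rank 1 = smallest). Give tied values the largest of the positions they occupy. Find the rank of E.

Sorted (ascending): 71, 72, 75, 75, 81
The 2 values of 75 occupy positions 3–4 → each gets rank 4.
E has value 75 → rank 4.

4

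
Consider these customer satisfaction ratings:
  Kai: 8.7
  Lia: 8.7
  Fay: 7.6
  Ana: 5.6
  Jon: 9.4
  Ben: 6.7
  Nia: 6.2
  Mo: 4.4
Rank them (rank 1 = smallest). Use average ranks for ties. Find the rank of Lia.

6.5

Sorted (ascending): 4.4, 5.6, 6.2, 6.7, 7.6, 8.7, 8.7, 9.4
The 2 values of 8.7 occupy positions 6–7 → average rank (6+7)/2 = 6.5.
Lia has value 8.7 → rank 6.5.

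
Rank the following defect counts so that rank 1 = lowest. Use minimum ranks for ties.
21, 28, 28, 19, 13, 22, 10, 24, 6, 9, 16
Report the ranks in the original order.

7, 10, 10, 6, 4, 8, 3, 9, 1, 2, 5

Sorted (ascending): 6, 9, 10, 13, 16, 19, 21, 22, 24, 28, 28
The 2 values of 28 occupy positions 10–11 → each gets rank 10.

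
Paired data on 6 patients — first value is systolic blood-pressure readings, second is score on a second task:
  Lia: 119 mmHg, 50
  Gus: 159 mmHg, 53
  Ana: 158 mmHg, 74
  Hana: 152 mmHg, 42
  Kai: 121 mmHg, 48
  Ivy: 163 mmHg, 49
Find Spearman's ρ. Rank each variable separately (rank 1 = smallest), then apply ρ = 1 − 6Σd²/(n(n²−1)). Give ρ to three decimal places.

Ranks of variable 1: 1, 5, 4, 3, 2, 6
Ranks of variable 2: 4, 5, 6, 1, 2, 3
d = r₁ − r₂: -3, 0, -2, 2, 0, 3
d²: 9, 0, 4, 4, 0, 9; Σd² = 26
ρ = 1 − 6·26/(6·35) = 1 − 156/210 = 0.257

0.257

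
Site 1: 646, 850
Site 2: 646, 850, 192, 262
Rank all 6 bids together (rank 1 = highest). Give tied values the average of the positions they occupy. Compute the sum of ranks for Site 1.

Sorted (descending): 850, 850, 646, 646, 262, 192
The 2 values of 850 occupy positions 1–2 → average rank (1+2)/2 = 1.5.
The 2 values of 646 occupy positions 3–4 → average rank (3+4)/2 = 3.5.
Site 1 values → pooled ranks: 646→3.5, 850→1.5
Rank sum = 3.5 + 1.5 = 5

5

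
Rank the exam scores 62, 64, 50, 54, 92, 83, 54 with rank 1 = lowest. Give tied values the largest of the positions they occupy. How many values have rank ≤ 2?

Sorted (ascending): 50, 54, 54, 62, 64, 83, 92
The 2 values of 54 occupy positions 2–3 → each gets rank 3.
Ranks ≤ 2: {1} → 1 value.

1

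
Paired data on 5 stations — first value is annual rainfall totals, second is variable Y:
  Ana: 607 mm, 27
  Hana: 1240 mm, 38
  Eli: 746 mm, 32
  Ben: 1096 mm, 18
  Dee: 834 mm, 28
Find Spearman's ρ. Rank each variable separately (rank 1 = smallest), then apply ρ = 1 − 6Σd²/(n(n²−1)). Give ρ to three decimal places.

0.300

Ranks of variable 1: 1, 5, 2, 4, 3
Ranks of variable 2: 2, 5, 4, 1, 3
d = r₁ − r₂: -1, 0, -2, 3, 0
d²: 1, 0, 4, 9, 0; Σd² = 14
ρ = 1 − 6·14/(5·24) = 1 − 84/120 = 0.300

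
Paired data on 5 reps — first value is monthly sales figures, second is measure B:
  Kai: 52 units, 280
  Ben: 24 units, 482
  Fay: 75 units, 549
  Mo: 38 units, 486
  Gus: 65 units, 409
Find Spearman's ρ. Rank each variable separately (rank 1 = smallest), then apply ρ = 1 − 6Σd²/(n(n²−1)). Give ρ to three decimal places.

0.200

Ranks of variable 1: 3, 1, 5, 2, 4
Ranks of variable 2: 1, 3, 5, 4, 2
d = r₁ − r₂: 2, -2, 0, -2, 2
d²: 4, 4, 0, 4, 4; Σd² = 16
ρ = 1 − 6·16/(5·24) = 1 − 96/120 = 0.200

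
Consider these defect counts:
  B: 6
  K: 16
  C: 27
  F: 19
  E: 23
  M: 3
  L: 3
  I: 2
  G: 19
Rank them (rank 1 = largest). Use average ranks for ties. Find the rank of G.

3.5

Sorted (descending): 27, 23, 19, 19, 16, 6, 3, 3, 2
The 2 values of 19 occupy positions 3–4 → average rank (3+4)/2 = 3.5.
The 2 values of 3 occupy positions 7–8 → average rank (7+8)/2 = 7.5.
G has value 19 → rank 3.5.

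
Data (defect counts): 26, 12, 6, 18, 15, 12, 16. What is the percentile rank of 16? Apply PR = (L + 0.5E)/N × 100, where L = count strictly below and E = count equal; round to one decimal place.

N = 7.
Strictly below 16: 4. Equal to 16: 1.
PR = (4 + 0.5·1)/7 × 100 = 64.3

64.3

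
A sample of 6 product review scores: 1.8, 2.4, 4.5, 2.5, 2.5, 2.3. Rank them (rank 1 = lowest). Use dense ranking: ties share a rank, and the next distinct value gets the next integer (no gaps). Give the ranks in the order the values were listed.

Sorted (ascending): 1.8, 2.3, 2.4, 2.5, 2.5, 4.5
The 2 values of 2.5 share dense rank 4.
Remaining distinct values take the next consecutive integers.

1, 3, 5, 4, 4, 2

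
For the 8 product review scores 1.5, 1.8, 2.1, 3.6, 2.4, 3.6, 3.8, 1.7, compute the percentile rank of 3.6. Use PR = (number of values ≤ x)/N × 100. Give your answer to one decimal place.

N = 8.
Strictly below 3.6: 5. Equal to 3.6: 2.
PR = 7/8 × 100 = 87.5

87.5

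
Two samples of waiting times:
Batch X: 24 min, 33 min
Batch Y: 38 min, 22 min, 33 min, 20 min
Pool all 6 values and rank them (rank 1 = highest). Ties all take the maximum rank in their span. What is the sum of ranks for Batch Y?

Sorted (descending): 38, 33, 33, 24, 22, 20
The 2 values of 33 occupy positions 2–3 → each gets rank 3.
Batch Y values → pooled ranks: 38→1, 22→5, 33→3, 20→6
Rank sum = 1 + 5 + 3 + 6 = 15

15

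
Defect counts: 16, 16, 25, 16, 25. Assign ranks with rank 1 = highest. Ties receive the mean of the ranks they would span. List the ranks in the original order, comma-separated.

Sorted (descending): 25, 25, 16, 16, 16
The 2 values of 25 occupy positions 1–2 → average rank (1+2)/2 = 1.5.
The 3 values of 16 occupy positions 3–5 → average rank 4.

4, 4, 1.5, 4, 1.5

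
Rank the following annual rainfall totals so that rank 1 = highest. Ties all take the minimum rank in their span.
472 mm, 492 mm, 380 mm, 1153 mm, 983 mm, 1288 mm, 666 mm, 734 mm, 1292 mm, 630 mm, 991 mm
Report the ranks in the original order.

10, 9, 11, 3, 5, 2, 7, 6, 1, 8, 4

Sorted (descending): 1292, 1288, 1153, 991, 983, 734, 666, 630, 492, 472, 380
No ties — each value takes its position as its rank.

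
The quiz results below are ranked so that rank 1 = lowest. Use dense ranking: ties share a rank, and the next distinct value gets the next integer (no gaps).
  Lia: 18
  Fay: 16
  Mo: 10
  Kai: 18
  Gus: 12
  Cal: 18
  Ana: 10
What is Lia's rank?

4

Sorted (ascending): 10, 10, 12, 16, 18, 18, 18
The 2 values of 10 share dense rank 1.
The 3 values of 18 share dense rank 4.
Remaining distinct values take the next consecutive integers.
Lia has value 18 → rank 4.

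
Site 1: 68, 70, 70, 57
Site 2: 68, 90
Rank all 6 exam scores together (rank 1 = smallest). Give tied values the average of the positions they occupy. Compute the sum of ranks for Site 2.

Sorted (ascending): 57, 68, 68, 70, 70, 90
The 2 values of 68 occupy positions 2–3 → average rank (2+3)/2 = 2.5.
The 2 values of 70 occupy positions 4–5 → average rank (4+5)/2 = 4.5.
Site 2 values → pooled ranks: 68→2.5, 90→6
Rank sum = 2.5 + 6 = 8.5

8.5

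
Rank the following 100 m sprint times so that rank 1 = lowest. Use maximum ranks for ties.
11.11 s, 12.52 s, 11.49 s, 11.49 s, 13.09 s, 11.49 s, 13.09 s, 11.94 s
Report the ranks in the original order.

1, 6, 4, 4, 8, 4, 8, 5

Sorted (ascending): 11.11, 11.49, 11.49, 11.49, 11.94, 12.52, 13.09, 13.09
The 3 values of 11.49 occupy positions 2–4 → each gets rank 4.
The 2 values of 13.09 occupy positions 7–8 → each gets rank 8.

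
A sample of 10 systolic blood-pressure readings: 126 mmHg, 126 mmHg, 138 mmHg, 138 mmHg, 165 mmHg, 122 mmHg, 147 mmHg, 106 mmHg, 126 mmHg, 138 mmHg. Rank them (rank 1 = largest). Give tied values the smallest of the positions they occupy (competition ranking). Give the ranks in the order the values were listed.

6, 6, 3, 3, 1, 9, 2, 10, 6, 3

Sorted (descending): 165, 147, 138, 138, 138, 126, 126, 126, 122, 106
The 3 values of 138 occupy positions 3–5 → each gets rank 3.
The 3 values of 126 occupy positions 6–8 → each gets rank 6.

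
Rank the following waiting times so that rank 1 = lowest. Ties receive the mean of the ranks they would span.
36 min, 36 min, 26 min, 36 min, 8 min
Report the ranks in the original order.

4, 4, 2, 4, 1

Sorted (ascending): 8, 26, 36, 36, 36
The 3 values of 36 occupy positions 3–5 → average rank 4.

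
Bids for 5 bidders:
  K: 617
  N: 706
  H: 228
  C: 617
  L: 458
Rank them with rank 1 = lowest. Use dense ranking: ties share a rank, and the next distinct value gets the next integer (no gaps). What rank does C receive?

Sorted (ascending): 228, 458, 617, 617, 706
The 2 values of 617 share dense rank 3.
Remaining distinct values take the next consecutive integers.
C has value 617 → rank 3.

3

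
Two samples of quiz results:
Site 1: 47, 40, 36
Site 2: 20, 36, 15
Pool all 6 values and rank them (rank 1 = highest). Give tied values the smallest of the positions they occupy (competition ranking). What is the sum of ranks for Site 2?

14

Sorted (descending): 47, 40, 36, 36, 20, 15
The 2 values of 36 occupy positions 3–4 → each gets rank 3.
Site 2 values → pooled ranks: 20→5, 36→3, 15→6
Rank sum = 5 + 3 + 6 = 14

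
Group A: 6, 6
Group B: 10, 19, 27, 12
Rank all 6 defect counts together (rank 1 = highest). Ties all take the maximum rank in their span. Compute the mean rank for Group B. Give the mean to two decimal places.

Sorted (descending): 27, 19, 12, 10, 6, 6
The 2 values of 6 occupy positions 5–6 → each gets rank 6.
Group B values → pooled ranks: 10→4, 19→2, 27→1, 12→3
Mean rank = (4 + 2 + 1 + 3) / 4 = 2.50

2.50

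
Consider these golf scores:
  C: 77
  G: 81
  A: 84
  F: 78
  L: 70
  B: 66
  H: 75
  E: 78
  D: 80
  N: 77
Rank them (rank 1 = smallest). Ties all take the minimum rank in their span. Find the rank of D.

8

Sorted (ascending): 66, 70, 75, 77, 77, 78, 78, 80, 81, 84
The 2 values of 77 occupy positions 4–5 → each gets rank 4.
The 2 values of 78 occupy positions 6–7 → each gets rank 6.
D has value 80 → rank 8.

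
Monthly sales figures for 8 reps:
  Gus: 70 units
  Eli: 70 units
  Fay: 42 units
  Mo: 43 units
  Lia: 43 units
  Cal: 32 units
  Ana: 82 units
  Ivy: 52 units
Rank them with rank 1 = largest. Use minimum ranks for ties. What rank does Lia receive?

5

Sorted (descending): 82, 70, 70, 52, 43, 43, 42, 32
The 2 values of 70 occupy positions 2–3 → each gets rank 2.
The 2 values of 43 occupy positions 5–6 → each gets rank 5.
Lia has value 43 units → rank 5.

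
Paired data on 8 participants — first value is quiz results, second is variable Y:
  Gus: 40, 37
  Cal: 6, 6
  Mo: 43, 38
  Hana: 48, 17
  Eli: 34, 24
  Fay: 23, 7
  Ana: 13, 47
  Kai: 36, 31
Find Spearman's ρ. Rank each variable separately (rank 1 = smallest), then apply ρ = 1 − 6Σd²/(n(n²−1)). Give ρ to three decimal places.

0.262

Ranks of variable 1: 6, 1, 7, 8, 4, 3, 2, 5
Ranks of variable 2: 6, 1, 7, 3, 4, 2, 8, 5
d = r₁ − r₂: 0, 0, 0, 5, 0, 1, -6, 0
d²: 0, 0, 0, 25, 0, 1, 36, 0; Σd² = 62
ρ = 1 − 6·62/(8·63) = 1 − 372/504 = 0.262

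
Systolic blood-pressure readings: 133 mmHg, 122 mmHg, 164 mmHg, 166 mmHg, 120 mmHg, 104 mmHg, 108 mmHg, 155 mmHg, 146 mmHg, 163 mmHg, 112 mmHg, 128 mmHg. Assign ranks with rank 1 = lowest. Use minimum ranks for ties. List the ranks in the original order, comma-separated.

Sorted (ascending): 104, 108, 112, 120, 122, 128, 133, 146, 155, 163, 164, 166
No ties — each value takes its position as its rank.

7, 5, 11, 12, 4, 1, 2, 9, 8, 10, 3, 6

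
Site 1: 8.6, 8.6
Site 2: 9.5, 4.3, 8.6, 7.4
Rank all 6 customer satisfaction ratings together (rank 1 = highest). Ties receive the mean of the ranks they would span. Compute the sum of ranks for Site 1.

6

Sorted (descending): 9.5, 8.6, 8.6, 8.6, 7.4, 4.3
The 3 values of 8.6 occupy positions 2–4 → average rank 3.
Site 1 values → pooled ranks: 8.6→3, 8.6→3
Rank sum = 3 + 3 = 6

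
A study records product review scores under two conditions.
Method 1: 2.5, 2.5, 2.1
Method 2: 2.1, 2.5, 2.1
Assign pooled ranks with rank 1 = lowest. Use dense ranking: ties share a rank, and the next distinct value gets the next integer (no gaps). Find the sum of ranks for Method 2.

4

Sorted (ascending): 2.1, 2.1, 2.1, 2.5, 2.5, 2.5
The 3 values of 2.1 share dense rank 1.
The 3 values of 2.5 share dense rank 2.
Method 2 values → pooled ranks: 2.1→1, 2.5→2, 2.1→1
Rank sum = 1 + 2 + 1 = 4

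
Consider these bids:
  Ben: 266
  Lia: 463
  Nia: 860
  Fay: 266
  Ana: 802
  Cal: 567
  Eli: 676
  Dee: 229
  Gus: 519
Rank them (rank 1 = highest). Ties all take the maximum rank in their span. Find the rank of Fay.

Sorted (descending): 860, 802, 676, 567, 519, 463, 266, 266, 229
The 2 values of 266 occupy positions 7–8 → each gets rank 8.
Fay has value 266 → rank 8.

8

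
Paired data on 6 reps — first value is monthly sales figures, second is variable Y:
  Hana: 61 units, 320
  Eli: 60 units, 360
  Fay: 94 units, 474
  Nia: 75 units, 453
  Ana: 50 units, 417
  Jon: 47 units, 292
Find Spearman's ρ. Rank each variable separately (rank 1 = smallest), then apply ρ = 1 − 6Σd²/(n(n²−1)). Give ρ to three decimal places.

0.771

Ranks of variable 1: 4, 3, 6, 5, 2, 1
Ranks of variable 2: 2, 3, 6, 5, 4, 1
d = r₁ − r₂: 2, 0, 0, 0, -2, 0
d²: 4, 0, 0, 0, 4, 0; Σd² = 8
ρ = 1 − 6·8/(6·35) = 1 − 48/210 = 0.771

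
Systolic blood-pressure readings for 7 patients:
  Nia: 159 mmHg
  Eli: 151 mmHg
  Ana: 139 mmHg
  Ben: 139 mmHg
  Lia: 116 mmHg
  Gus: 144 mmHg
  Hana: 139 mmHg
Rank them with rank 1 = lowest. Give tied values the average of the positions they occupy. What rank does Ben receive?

Sorted (ascending): 116, 139, 139, 139, 144, 151, 159
The 3 values of 139 occupy positions 2–4 → average rank 3.
Ben has value 139 mmHg → rank 3.

3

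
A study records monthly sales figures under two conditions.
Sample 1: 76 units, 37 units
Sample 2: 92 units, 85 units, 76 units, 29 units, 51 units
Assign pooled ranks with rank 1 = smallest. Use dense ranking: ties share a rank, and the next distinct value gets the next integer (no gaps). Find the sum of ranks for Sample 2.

Sorted (ascending): 29, 37, 51, 76, 76, 85, 92
The 2 values of 76 share dense rank 4.
Remaining distinct values take the next consecutive integers.
Sample 2 values → pooled ranks: 92→6, 85→5, 76→4, 29→1, 51→3
Rank sum = 6 + 5 + 4 + 1 + 3 = 19

19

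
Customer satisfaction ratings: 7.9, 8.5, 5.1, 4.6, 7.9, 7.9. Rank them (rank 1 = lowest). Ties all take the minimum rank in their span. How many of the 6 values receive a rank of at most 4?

5

Sorted (ascending): 4.6, 5.1, 7.9, 7.9, 7.9, 8.5
The 3 values of 7.9 occupy positions 3–5 → each gets rank 3.
Ranks ≤ 4: {1, 2, 3, 3, 3} → 5 values.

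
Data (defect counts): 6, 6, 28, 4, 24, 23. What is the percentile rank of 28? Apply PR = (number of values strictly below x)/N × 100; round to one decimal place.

83.3

N = 6.
Strictly below 28: 5. Equal to 28: 1.
PR = 5/6 × 100 = 83.3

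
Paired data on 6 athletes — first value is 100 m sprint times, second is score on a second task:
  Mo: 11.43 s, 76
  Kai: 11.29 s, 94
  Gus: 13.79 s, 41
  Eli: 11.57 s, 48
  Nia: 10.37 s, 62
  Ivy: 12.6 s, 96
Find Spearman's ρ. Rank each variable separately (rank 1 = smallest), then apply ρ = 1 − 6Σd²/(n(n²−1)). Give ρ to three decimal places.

Ranks of variable 1: 3, 2, 6, 4, 1, 5
Ranks of variable 2: 4, 5, 1, 2, 3, 6
d = r₁ − r₂: -1, -3, 5, 2, -2, -1
d²: 1, 9, 25, 4, 4, 1; Σd² = 44
ρ = 1 − 6·44/(6·35) = 1 − 264/210 = -0.257

-0.257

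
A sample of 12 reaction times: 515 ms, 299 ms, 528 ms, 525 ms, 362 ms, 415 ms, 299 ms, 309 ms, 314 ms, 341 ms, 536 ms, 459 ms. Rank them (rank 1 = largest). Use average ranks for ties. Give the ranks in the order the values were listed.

4, 11.5, 2, 3, 7, 6, 11.5, 10, 9, 8, 1, 5

Sorted (descending): 536, 528, 525, 515, 459, 415, 362, 341, 314, 309, 299, 299
The 2 values of 299 occupy positions 11–12 → average rank (11+12)/2 = 11.5.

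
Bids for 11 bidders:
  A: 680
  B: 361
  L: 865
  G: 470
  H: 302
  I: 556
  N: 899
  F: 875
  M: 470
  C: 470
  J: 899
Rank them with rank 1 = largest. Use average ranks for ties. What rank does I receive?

Sorted (descending): 899, 899, 875, 865, 680, 556, 470, 470, 470, 361, 302
The 2 values of 899 occupy positions 1–2 → average rank (1+2)/2 = 1.5.
The 3 values of 470 occupy positions 7–9 → average rank 8.
I has value 556 → rank 6.

6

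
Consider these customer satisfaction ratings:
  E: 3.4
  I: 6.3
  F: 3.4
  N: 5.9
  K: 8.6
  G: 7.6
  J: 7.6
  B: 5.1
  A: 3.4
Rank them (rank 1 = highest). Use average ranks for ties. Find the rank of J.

Sorted (descending): 8.6, 7.6, 7.6, 6.3, 5.9, 5.1, 3.4, 3.4, 3.4
The 2 values of 7.6 occupy positions 2–3 → average rank (2+3)/2 = 2.5.
The 3 values of 3.4 occupy positions 7–9 → average rank 8.
J has value 7.6 → rank 2.5.

2.5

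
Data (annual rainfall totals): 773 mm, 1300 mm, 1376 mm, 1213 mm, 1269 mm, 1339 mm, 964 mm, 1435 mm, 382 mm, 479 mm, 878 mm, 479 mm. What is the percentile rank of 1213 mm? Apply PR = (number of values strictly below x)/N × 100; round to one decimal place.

50.0

N = 12.
Strictly below 1213: 6. Equal to 1213: 1.
PR = 6/12 × 100 = 50.0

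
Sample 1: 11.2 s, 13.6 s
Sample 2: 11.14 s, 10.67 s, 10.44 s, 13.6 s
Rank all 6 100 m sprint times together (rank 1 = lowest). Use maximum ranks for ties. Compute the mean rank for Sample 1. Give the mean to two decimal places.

5.00

Sorted (ascending): 10.44, 10.67, 11.14, 11.2, 13.6, 13.6
The 2 values of 13.6 occupy positions 5–6 → each gets rank 6.
Sample 1 values → pooled ranks: 11.2→4, 13.6→6
Mean rank = (4 + 6) / 2 = 5.00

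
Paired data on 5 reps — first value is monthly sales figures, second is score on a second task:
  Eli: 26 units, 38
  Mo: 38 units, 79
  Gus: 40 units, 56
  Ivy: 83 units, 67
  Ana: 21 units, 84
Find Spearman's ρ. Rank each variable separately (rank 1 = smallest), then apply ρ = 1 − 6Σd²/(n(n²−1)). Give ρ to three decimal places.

-0.300

Ranks of variable 1: 2, 3, 4, 5, 1
Ranks of variable 2: 1, 4, 2, 3, 5
d = r₁ − r₂: 1, -1, 2, 2, -4
d²: 1, 1, 4, 4, 16; Σd² = 26
ρ = 1 − 6·26/(5·24) = 1 − 156/120 = -0.300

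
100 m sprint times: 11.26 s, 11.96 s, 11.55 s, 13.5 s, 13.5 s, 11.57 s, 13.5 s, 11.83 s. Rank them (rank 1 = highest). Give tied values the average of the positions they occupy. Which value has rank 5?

11.83

Sorted (descending): 13.5, 13.5, 13.5, 11.96, 11.83, 11.57, 11.55, 11.26
The 3 values of 13.5 occupy positions 1–3 → average rank 2.
Rank 5 → value 11.83.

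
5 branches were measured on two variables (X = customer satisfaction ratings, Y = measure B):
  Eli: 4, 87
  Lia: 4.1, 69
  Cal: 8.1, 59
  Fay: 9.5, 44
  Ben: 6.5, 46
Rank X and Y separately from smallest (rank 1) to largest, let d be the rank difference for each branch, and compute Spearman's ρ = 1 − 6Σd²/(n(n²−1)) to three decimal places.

-0.900

Ranks of variable 1: 1, 2, 4, 5, 3
Ranks of variable 2: 5, 4, 3, 1, 2
d = r₁ − r₂: -4, -2, 1, 4, 1
d²: 16, 4, 1, 16, 1; Σd² = 38
ρ = 1 − 6·38/(5·24) = 1 − 228/120 = -0.900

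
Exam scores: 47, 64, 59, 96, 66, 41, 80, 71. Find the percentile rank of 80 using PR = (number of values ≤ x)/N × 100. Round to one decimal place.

N = 8.
Strictly below 80: 6. Equal to 80: 1.
PR = 7/8 × 100 = 87.5

87.5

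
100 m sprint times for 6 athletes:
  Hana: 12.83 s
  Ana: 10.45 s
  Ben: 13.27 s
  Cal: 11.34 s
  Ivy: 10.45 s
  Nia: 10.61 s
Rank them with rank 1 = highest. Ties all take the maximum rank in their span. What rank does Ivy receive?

6

Sorted (descending): 13.27, 12.83, 11.34, 10.61, 10.45, 10.45
The 2 values of 10.45 occupy positions 5–6 → each gets rank 6.
Ivy has value 10.45 s → rank 6.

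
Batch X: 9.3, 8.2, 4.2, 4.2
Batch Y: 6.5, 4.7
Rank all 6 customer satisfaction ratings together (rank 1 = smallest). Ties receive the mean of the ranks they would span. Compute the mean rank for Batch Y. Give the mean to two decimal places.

3.50

Sorted (ascending): 4.2, 4.2, 4.7, 6.5, 8.2, 9.3
The 2 values of 4.2 occupy positions 1–2 → average rank (1+2)/2 = 1.5.
Batch Y values → pooled ranks: 6.5→4, 4.7→3
Mean rank = (4 + 3) / 2 = 3.50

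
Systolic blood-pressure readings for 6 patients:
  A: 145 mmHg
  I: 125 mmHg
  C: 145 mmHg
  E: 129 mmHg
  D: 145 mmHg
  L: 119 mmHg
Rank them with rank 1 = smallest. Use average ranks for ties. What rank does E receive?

Sorted (ascending): 119, 125, 129, 145, 145, 145
The 3 values of 145 occupy positions 4–6 → average rank 5.
E has value 129 mmHg → rank 3.

3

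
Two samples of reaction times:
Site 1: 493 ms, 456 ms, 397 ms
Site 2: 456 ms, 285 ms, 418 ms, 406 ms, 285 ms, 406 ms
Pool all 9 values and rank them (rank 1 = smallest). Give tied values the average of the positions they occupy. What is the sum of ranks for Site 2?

Sorted (ascending): 285, 285, 397, 406, 406, 418, 456, 456, 493
The 2 values of 285 occupy positions 1–2 → average rank (1+2)/2 = 1.5.
The 2 values of 406 occupy positions 4–5 → average rank (4+5)/2 = 4.5.
The 2 values of 456 occupy positions 7–8 → average rank (7+8)/2 = 7.5.
Site 2 values → pooled ranks: 456→7.5, 285→1.5, 418→6, 406→4.5, 285→1.5, 406→4.5
Rank sum = 7.5 + 1.5 + 6 + 4.5 + 1.5 + 4.5 = 25.5

25.5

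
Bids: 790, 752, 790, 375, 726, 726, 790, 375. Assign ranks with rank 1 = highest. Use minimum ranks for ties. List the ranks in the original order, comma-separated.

Sorted (descending): 790, 790, 790, 752, 726, 726, 375, 375
The 3 values of 790 occupy positions 1–3 → each gets rank 1.
The 2 values of 726 occupy positions 5–6 → each gets rank 5.
The 2 values of 375 occupy positions 7–8 → each gets rank 7.

1, 4, 1, 7, 5, 5, 1, 7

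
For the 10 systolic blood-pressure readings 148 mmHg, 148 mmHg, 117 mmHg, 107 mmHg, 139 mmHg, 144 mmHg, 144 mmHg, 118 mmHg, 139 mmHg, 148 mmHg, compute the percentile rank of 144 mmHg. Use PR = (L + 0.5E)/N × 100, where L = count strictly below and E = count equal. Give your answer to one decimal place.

60.0

N = 10.
Strictly below 144: 5. Equal to 144: 2.
PR = (5 + 0.5·2)/10 × 100 = 60.0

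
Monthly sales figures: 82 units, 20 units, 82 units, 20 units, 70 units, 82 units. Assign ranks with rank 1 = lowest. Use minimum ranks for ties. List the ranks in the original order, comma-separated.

Sorted (ascending): 20, 20, 70, 82, 82, 82
The 2 values of 20 occupy positions 1–2 → each gets rank 1.
The 3 values of 82 occupy positions 4–6 → each gets rank 4.

4, 1, 4, 1, 3, 4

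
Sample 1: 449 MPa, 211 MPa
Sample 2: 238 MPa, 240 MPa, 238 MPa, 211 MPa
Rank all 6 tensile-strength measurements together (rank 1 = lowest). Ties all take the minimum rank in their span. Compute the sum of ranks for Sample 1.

Sorted (ascending): 211, 211, 238, 238, 240, 449
The 2 values of 211 occupy positions 1–2 → each gets rank 1.
The 2 values of 238 occupy positions 3–4 → each gets rank 3.
Sample 1 values → pooled ranks: 449→6, 211→1
Rank sum = 6 + 1 = 7

7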